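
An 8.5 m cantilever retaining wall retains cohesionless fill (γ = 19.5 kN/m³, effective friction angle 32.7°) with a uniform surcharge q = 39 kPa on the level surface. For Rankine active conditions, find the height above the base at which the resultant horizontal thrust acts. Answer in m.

K_a = 0.2985.
Triangular part P₁ = ½K_aγH² = 210.3 at H/3 = 2.833 m; rectangular part P₂ = K_a q H = 98.95 at H/2 = 4.250 m.
ȳ = (P₁·2.833 + P₂·4.250)/(P₁+P₂) = 3.287 m.

3.29 m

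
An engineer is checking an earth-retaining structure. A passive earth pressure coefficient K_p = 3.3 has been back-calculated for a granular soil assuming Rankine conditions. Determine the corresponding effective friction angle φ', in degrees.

K_p = (1+sin φ)/(1−sin φ) ⇒ sin φ = (K_p − 1)/(K_p + 1) = 0.5349.
φ = arcsin(0.5349) = 32.34°.

32.3°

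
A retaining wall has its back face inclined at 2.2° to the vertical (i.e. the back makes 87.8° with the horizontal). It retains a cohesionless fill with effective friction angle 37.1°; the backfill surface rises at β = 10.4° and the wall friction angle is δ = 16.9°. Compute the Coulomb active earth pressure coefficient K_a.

K_a = sin²(α+φ) / [sin²α · sin(α−δ) · (1 + √{sin(φ+δ)sin(φ−β) / (sin(α−δ)sin(α+β))})²].
With α = 87.8°, φ = 37.1°, δ = 16.9°, β = 10.4°: K_a = 0.2705.

0.270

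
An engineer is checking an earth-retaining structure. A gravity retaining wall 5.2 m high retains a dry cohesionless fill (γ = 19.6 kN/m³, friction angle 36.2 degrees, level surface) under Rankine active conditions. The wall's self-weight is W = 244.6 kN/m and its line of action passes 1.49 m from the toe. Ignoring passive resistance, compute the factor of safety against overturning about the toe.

K_a = tan²(45° − 36.2°/2) = 0.2574.
P_a = ½K_aγH² = 0.5×0.2574×19.6×5.2² = 68.20 kN/m, acting at H/3 = 1.733 m above the base.
Overturning moment M_o = P_a × H/3 = 68.20 × 1.733 = 118.2.
Resisting moment M_r = W × 1.49 = 244.6 × 1.49 = 364.5.
FS_overturning = M_r/M_o = 364.5/118.2 = 3.083.

3.08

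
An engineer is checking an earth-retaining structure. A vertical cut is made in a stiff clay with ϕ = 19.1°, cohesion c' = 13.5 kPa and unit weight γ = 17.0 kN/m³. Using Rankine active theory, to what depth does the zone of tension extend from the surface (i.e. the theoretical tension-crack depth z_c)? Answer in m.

2.23 m

K_a = tan²(45° − 19.1°/2) = 0.5069; √K_a = 0.7120.
The active pressure is zero where K_a γ z = 2c√K_a, so z_c = 2c/(γ√K_a) = 2×13.5/(17.0×0.7120) = 2.231 m.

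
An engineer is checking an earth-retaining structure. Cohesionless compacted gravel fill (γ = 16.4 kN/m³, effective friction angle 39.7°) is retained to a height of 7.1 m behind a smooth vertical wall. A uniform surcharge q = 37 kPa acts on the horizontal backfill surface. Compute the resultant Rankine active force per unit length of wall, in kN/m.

K_a = tan²(45° − φ/2) = 0.2204.
Soil triangle: ½ K_a γ H² = 0.5×0.2204×16.4×7.1² = 91.12 kN/m.
Surcharge rectangle: K_a q H = 0.2204×37×7.1 = 57.91 kN/m.
Total = 91.12 + 57.91 = 149.0 kN/m.

149 kN/m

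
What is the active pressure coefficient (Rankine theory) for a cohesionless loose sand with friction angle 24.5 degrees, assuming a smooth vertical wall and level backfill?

0.414

K_a = (1 − sin φ)/(1 + sin φ) = (1 − sin 24.5°)/(1 + sin 24.5°) = 0.4137.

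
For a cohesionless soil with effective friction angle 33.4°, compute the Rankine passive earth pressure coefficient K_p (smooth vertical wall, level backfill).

3.45

K_p = (1 + sin φ)/(1 − sin φ) = tan²(45° + 33.4°/2) = 3.449.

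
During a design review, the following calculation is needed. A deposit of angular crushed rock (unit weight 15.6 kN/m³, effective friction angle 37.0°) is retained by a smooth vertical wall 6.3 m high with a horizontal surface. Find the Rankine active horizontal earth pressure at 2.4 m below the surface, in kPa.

9.31 kPa

K_a = (1 − sin φ)/(1 + sin φ) = 0.2486.
σ_h = K_a γ z = 0.2486 × 15.6 × 2.4 = 9.307 kPa.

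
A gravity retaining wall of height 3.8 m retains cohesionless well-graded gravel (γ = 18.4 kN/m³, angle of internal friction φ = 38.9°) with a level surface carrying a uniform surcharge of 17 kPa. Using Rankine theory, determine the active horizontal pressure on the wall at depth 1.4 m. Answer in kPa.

K_a = (1 − sin φ)/(1 + sin φ) = 0.2285.
σ_v = γz + q = 18.4 × 1.4 + 17 = 42.76 kPa.
σ_h = K_a σ_v = 0.2285 × 42.76 = 9.772 kPa.

9.77 kPa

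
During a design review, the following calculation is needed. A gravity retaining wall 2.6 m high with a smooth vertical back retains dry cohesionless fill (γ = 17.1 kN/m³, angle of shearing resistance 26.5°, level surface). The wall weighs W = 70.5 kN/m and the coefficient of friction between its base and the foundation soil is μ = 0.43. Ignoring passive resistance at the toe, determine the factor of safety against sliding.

1.37

K_a = tan²(45° − 26.5°/2) = 0.3829.
P_a = ½K_aγH² = 0.5×0.3829×17.1×2.6² = 22.13 kN/m, acting at H/3 = 0.8667 m above the base.
FS_sliding = μW / P_a = 0.43×70.5 / 22.13 = 1.370.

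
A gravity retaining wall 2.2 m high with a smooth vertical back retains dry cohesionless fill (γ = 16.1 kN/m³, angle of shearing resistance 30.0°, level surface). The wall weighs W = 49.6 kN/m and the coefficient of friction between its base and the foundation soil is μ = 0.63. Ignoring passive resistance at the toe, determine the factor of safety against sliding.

2.41

K_a = tan²(45° − 30.0°/2) = 0.3333.
P_a = ½K_aγH² = 0.5×0.3333×16.1×2.2² = 12.99 kN/m, acting at H/3 = 0.7333 m above the base.
FS_sliding = μW / P_a = 0.63×49.6 / 12.99 = 2.406.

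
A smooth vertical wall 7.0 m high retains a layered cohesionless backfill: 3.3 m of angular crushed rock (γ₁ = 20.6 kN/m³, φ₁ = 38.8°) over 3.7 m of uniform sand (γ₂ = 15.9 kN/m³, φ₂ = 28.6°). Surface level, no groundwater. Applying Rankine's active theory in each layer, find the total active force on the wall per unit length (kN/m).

K_a1 = tan²(45°−38.8°/2) = 0.2296; K_a2 = tan²(45°−28.6°/2) = 0.3525.
Layer 1: σ at base = K_a1 γ₁ h₁ = 15.61 kPa; P₁ = ½×15.61×3.3 = 25.75.
Layer 2: σ_v at top = γ₁h₁ = 67.98; σ_h top = K_a2×67.98 = 23.97; σ_h base = K_a2×(67.98+15.9×3.7) = 44.71.
P₂ = ½(23.97+44.71)×3.7 = 127.0. Total P_a = 25.75+127.0 = 152.8 kN/m.

153 kN/m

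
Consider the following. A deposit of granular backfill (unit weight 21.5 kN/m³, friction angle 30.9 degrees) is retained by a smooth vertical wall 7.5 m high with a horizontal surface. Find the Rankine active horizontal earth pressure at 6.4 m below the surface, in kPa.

K_a = (1 − sin φ)/(1 + sin φ) = 0.3214.
σ_h = K_a γ z = 0.3214 × 21.5 × 6.4 = 44.23 kPa.

44.2 kPa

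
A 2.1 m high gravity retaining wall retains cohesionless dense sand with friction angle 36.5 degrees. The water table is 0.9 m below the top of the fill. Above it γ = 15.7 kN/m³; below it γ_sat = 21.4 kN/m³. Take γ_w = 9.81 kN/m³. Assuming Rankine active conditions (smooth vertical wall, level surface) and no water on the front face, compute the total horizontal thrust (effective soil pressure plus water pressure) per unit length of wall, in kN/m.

K_a = tan²(45° − φ/2) = 0.2541.
γ' = 21.4 − 9.81 = 11.59 kN/m³. Depth below WT = 1.2 m.
σ'_h at WT = K_a γ d_w = 3.590 kPa; at base = 3.590 + K_a γ' × 1.2 = 7.123 kPa.
P₁ (0–0.9 m) = ½×3.590×0.9 = 1.615. P₂ (0.9–2.1 m) = ½(3.590+7.123)×1.2 = 6.428.
P_w = ½ γ_w h₂² = 0.5×9.81×1.2² = 7.063. Total = 1.615+6.428+7.063 = 15.11 kN/m.

15.1 kN/m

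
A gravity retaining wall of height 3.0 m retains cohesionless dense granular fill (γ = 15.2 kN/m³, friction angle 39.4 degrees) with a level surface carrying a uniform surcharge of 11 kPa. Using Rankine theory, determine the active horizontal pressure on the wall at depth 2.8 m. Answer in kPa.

K_a = (1 − sin φ)/(1 + sin φ) = 0.2234.
σ_v = γz + q = 15.2 × 2.8 + 11 = 53.56 kPa.
σ_h = K_a σ_v = 0.2234 × 53.56 = 11.97 kPa.

12.0 kPa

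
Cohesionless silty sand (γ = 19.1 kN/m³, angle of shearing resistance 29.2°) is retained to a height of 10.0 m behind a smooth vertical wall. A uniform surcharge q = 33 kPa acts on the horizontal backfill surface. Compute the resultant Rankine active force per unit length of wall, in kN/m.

442 kN/m

K_a = tan²(45° − φ/2) = 0.3442.
Soil triangle: ½ K_a γ H² = 0.5×0.3442×19.1×10.0² = 328.7 kN/m.
Surcharge rectangle: K_a q H = 0.3442×33×10.0 = 113.6 kN/m.
Total = 328.7 + 113.6 = 442.3 kN/m.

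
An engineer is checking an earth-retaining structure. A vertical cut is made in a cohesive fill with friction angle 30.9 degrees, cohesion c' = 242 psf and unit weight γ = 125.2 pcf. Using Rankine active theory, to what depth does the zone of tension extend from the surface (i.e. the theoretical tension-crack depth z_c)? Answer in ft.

6.82 ft

K_a = tan²(45° − 30.9°/2) = 0.3214; √K_a = 0.5669.
The active pressure is zero where K_a γ z = 2c√K_a, so z_c = 2c/(γ√K_a) = 2×242/(125.2×0.5669) = 6.819 ft.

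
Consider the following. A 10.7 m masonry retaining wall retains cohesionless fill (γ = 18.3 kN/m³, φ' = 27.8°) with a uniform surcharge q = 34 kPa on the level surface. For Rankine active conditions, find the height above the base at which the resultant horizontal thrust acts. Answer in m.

4.03 m

K_a = 0.3639.
Triangular part P₁ = ½K_aγH² = 381.2 at H/3 = 3.567 m; rectangular part P₂ = K_a q H = 132.4 at H/2 = 5.350 m.
ȳ = (P₁·3.567 + P₂·5.350)/(P₁+P₂) = 4.026 m.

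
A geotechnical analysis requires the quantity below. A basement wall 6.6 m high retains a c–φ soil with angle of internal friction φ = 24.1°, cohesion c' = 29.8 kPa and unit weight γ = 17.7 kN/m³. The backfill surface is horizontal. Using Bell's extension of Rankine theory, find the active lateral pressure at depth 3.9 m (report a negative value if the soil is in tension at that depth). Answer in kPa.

K_a = (1 − sin φ)/(1 + sin φ) = 0.4201.
σ_a = K_a γ z − 2c√K_a = 0.4201×17.7×3.9 − 2×29.8×0.6482 = -9.630 kPa.

-9.63 kPa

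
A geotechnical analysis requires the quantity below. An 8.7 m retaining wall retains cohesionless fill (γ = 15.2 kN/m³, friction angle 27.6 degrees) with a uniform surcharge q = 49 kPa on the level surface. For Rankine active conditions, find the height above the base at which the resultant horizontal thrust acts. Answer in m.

K_a = 0.3668.
Triangular part P₁ = ½K_aγH² = 211.0 at H/3 = 2.900 m; rectangular part P₂ = K_a q H = 156.4 at H/2 = 4.350 m.
ȳ = (P₁·2.900 + P₂·4.350)/(P₁+P₂) = 3.517 m.

3.52 m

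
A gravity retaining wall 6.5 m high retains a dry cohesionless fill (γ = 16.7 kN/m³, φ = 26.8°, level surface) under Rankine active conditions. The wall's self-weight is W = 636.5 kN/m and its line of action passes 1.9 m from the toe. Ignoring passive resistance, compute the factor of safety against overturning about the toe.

K_a = tan²(45° − 26.8°/2) = 0.3785.
P_a = ½K_aγH² = 0.5×0.3785×16.7×6.5² = 133.5 kN/m, acting at H/3 = 2.167 m above the base.
Overturning moment M_o = P_a × H/3 = 133.5 × 2.167 = 289.3.
Resisting moment M_r = W × 1.9 = 636.5 × 1.9 = 1209.
FS_overturning = M_r/M_o = 1209/289.3 = 4.180.

4.18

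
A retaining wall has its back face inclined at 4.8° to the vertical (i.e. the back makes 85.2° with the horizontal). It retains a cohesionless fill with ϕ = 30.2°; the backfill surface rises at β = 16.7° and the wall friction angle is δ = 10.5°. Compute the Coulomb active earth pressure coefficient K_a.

0.434

K_a = sin²(α+φ) / [sin²α · sin(α−δ) · (1 + √{sin(φ+δ)sin(φ−β) / (sin(α−δ)sin(α+β))})²].
With α = 85.2°, φ = 30.2°, δ = 10.5°, β = 16.7°: K_a = 0.4337.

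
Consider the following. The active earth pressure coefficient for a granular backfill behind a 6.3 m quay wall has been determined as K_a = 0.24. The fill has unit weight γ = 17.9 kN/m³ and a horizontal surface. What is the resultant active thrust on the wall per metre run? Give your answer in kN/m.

P = ½ K_a γ H² = 0.5 × 0.24 × 17.9 × 6.3² = 85.25 kN/m.

85.3 kN/m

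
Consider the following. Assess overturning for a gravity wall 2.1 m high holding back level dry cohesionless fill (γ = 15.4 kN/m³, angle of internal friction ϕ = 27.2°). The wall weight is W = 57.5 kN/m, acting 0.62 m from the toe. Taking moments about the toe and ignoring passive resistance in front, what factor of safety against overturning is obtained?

4.03

K_a = tan²(45° − 27.2°/2) = 0.3726.
P_a = ½K_aγH² = 0.5×0.3726×15.4×2.1² = 12.65 kN/m, acting at H/3 = 0.7000 m above the base.
Overturning moment M_o = P_a × H/3 = 12.65 × 0.7000 = 8.856.
Resisting moment M_r = W × 0.62 = 57.5 × 0.62 = 35.65.
FS_overturning = M_r/M_o = 35.65/8.856 = 4.025.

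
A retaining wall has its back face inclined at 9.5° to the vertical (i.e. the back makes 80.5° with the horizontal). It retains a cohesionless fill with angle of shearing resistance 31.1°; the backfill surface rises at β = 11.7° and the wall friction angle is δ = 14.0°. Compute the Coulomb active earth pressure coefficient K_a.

K_a = sin²(α+φ) / [sin²α · sin(α−δ) · (1 + √{sin(φ+δ)sin(φ−β) / (sin(α−δ)sin(α+β))})²].
With α = 80.5°, φ = 31.1°, δ = 14.0°, β = 11.7°: K_a = 0.4269.

0.427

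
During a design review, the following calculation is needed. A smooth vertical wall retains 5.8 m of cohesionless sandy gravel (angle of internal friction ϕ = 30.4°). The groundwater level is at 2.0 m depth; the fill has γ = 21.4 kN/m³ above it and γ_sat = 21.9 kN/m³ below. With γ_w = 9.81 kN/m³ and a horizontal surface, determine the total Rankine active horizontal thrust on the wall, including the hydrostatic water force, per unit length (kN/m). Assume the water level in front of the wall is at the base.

K_a = tan²(45° − φ/2) = 0.3280.
γ' = 21.9 − 9.81 = 12.09 kN/m³. Depth below WT = 3.8 m.
σ'_h at WT = K_a γ d_w = 14.04 kPa; at base = 14.04 + K_a γ' × 3.8 = 29.11 kPa.
P₁ (0–2.0 m) = ½×14.04×2.0 = 14.04. P₂ (2.0–5.8 m) = ½(14.04+29.11)×3.8 = 81.97.
P_w = ½ γ_w h₂² = 0.5×9.81×3.8² = 70.83. Total = 14.04+81.97+70.83 = 166.8 kN/m.

167 kN/m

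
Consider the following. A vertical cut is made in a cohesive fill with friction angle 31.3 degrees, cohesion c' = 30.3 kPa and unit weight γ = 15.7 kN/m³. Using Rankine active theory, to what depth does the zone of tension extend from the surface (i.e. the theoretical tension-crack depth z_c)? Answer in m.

K_a = tan²(45° − 31.3°/2) = 0.3162; √K_a = 0.5623.
The active pressure is zero where K_a γ z = 2c√K_a, so z_c = 2c/(γ√K_a) = 2×30.3/(15.7×0.5623) = 6.864 m.

6.86 m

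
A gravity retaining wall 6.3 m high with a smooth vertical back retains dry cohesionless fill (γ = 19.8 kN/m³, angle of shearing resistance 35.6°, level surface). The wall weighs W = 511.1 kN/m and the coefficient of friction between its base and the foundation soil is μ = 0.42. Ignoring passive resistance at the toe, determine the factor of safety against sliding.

2.07

K_a = tan²(45° − 35.6°/2) = 0.2641.
P_a = ½K_aγH² = 0.5×0.2641×19.8×6.3² = 103.8 kN/m, acting at H/3 = 2.100 m above the base.
FS_sliding = μW / P_a = 0.42×511.1 / 103.8 = 2.068.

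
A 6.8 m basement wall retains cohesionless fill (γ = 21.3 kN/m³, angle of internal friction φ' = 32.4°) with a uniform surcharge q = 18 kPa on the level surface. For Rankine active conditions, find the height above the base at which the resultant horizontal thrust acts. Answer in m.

K_a = 0.3022.
Triangular part P₁ = ½K_aγH² = 148.8 at H/3 = 2.267 m; rectangular part P₂ = K_a q H = 36.99 at H/2 = 3.400 m.
ȳ = (P₁·2.267 + P₂·3.400)/(P₁+P₂) = 2.492 m.

2.49 m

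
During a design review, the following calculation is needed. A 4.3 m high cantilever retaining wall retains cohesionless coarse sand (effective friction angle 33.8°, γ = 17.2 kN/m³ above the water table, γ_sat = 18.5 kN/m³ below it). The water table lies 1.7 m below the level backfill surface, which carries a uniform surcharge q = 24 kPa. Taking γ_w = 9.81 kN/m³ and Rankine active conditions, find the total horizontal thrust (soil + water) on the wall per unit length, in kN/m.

99.7 kN/m

K_a = tan²(45° − φ/2) = 0.2851.
γ' = 18.5 − 9.81 = 8.690 kN/m³. h₂ = H − d_w = 2.6 m.
σ'_h: at surface K_a·q = 6.842; at WT K_a(q+γd_w) = 15.18; at base K_a(q+γd_w+γ'h₂) = 21.62 kPa.
P₁ = ½(6.842+15.18)×1.7 = 18.72; P₂ = ½(15.18+21.62)×2.6 = 47.84; P_w = ½γ_w h₂² = 33.16.
Total = 18.72+47.84+33.16 = 99.72 kN/m.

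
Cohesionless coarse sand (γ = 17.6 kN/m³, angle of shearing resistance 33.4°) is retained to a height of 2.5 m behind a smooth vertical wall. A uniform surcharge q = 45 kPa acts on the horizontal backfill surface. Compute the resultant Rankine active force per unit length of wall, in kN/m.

48.6 kN/m

K_a = tan²(45° − φ/2) = 0.2899.
Soil triangle: ½ K_a γ H² = 0.5×0.2899×17.6×2.5² = 15.95 kN/m.
Surcharge rectangle: K_a q H = 0.2899×45×2.5 = 32.62 kN/m.
Total = 15.95 + 32.62 = 48.56 kN/m.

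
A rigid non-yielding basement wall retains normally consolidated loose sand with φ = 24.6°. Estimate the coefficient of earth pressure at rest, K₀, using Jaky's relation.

0.584

K₀ = 1 − sin φ' = 1 − sin 24.6° = 0.5837.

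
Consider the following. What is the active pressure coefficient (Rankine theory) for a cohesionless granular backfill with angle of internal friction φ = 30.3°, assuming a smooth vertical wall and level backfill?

0.329

K_a = tan²(45° − φ/2) = tan²(29.85°) = 0.3293.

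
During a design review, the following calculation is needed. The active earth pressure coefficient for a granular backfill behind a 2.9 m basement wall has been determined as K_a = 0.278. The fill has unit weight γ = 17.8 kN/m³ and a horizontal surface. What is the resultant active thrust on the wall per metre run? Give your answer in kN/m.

P = ½ K_a γ H² = 0.5 × 0.278 × 17.8 × 2.9² = 20.81 kN/m.

20.8 kN/m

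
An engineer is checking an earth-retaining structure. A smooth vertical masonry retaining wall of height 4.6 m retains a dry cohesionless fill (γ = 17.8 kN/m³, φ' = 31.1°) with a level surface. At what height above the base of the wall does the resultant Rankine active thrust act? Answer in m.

1.53 m

K_a = 0.3188.
The pressure distribution is triangular, so the resultant acts at H/3 above the base = 4.6/3 = 1.533 m.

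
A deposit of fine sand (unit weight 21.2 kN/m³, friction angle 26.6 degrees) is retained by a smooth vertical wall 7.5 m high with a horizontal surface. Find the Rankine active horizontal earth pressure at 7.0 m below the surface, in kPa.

K_a = (1 − sin φ)/(1 + sin φ) = 0.3814.
σ_h = K_a γ z = 0.3814 × 21.2 × 7.0 = 56.61 kPa.

56.6 kPa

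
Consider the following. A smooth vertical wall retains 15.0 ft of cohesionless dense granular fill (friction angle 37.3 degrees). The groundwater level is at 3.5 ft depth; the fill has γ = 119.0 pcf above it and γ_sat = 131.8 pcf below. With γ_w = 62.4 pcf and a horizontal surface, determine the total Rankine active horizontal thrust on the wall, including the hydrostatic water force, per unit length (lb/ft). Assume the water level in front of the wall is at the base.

6610 lb/ft

K_a = tan²(45° − φ/2) = 0.2453.
γ' = 131.8 − 62.4 = 69.40 pcf. Depth below WT = 11.5 ft.
σ'_h at WT = K_a γ d_w = 102.2 psf; at base = 102.2 + K_a γ' × 11.5 = 298.0 psf.
P₁ (0–3.5 ft) = ½×102.2×3.5 = 178.8. P₂ (3.5–15.0 ft) = ½(102.2+298.0)×11.5 = 2301.
P_w = ½ γ_w h₂² = 0.5×62.4×11.5² = 4126. Total = 178.8+2301+4126 = 6606 lb/ft.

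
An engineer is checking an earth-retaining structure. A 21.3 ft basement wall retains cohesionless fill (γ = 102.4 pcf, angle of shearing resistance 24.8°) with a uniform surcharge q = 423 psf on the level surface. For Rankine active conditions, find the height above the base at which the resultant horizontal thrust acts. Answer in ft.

K_a = 0.4090.
Triangular part P₁ = ½K_aγH² = 9501 at H/3 = 7.100 ft; rectangular part P₂ = K_a q H = 3685 at H/2 = 10.65 ft.
ȳ = (P₁·7.100 + P₂·10.65)/(P₁+P₂) = 8.092 ft.

8.09 ft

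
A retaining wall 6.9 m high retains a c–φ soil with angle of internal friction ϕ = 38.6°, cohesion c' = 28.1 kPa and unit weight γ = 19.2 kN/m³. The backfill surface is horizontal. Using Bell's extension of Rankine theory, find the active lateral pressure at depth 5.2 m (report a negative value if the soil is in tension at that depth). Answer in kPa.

K_a = (1 − sin φ)/(1 + sin φ) = 0.2316.
σ_a = K_a γ z − 2c√K_a = 0.2316×19.2×5.2 − 2×28.1×0.4813 = -3.922 kPa.

-3.92 kPa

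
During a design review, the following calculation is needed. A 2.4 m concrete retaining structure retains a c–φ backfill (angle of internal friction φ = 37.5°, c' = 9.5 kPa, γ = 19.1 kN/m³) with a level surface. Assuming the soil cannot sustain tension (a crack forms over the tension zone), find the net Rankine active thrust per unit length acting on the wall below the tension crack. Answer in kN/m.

K_a = 0.2432; √K_a = 0.4931.
Tension-crack depth z_c = 2c/(γ√K_a) = 2×9.5/(19.1×0.4931) = 2.017 m.
σ_a at base = K_a γ H − 2c√K_a = 0.2432×19.1×2.4 − 2×9.5×0.4931 = 1.778 kPa.
P_a = ½ × 1.778 × (H − z_c) = 0.5×1.778×0.3828 = 0.3404 kN/m.

0.340 kN/m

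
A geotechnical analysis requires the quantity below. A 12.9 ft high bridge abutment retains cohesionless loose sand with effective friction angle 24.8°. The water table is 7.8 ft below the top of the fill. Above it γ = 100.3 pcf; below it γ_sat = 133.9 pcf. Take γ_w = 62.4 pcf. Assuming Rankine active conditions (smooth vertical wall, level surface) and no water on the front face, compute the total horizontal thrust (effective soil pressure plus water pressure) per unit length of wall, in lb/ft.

4070 lb/ft

K_a = tan²(45° − φ/2) = 0.4090.
γ' = 133.9 − 62.4 = 71.50 pcf. Depth below WT = 5.1 ft.
σ'_h at WT = K_a γ d_w = 320.0 psf; at base = 320.0 + K_a γ' × 5.1 = 469.1 psf.
P₁ (0–7.8 ft) = ½×320.0×7.8 = 1248. P₂ (7.8–12.9 ft) = ½(320.0+469.1)×5.1 = 2012.
P_w = ½ γ_w h₂² = 0.5×62.4×5.1² = 811.5. Total = 1248+2012+811.5 = 4072 lb/ft.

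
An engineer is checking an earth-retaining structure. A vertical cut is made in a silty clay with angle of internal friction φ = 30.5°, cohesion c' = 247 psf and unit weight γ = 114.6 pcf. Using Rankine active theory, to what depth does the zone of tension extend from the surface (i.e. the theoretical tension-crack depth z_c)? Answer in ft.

7.54 ft

K_a = tan²(45° − 30.5°/2) = 0.3267; √K_a = 0.5715.
The active pressure is zero where K_a γ z = 2c√K_a, so z_c = 2c/(γ√K_a) = 2×247/(114.6×0.5715) = 7.542 ft.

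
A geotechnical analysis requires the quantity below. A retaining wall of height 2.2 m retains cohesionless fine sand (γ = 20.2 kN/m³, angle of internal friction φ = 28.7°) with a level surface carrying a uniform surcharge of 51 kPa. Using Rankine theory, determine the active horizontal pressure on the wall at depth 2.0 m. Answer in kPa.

32.1 kPa

K_a = (1 − sin φ)/(1 + sin φ) = 0.3511.
σ_v = γz + q = 20.2 × 2.0 + 51 = 91.40 kPa.
σ_h = K_a σ_v = 0.3511 × 91.40 = 32.09 kPa.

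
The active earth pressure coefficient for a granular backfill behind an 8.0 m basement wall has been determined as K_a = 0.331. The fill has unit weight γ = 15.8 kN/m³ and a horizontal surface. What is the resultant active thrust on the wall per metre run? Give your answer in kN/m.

P = ½ K_a γ H² = 0.5 × 0.331 × 15.8 × 8.0² = 167.4 kN/m.

167 kN/m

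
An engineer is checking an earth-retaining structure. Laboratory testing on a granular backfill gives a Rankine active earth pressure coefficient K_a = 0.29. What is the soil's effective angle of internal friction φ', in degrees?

33.4°

K_a = tan²(45° − φ/2) ⇒ 45° − φ/2 = arctan(√0.29) = 28.30°.
φ = 2(45° − 28.30°) = 33.39°.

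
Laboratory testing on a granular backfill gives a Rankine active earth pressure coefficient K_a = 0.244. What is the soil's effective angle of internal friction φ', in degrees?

K_a = tan²(45° − φ/2) ⇒ 45° − φ/2 = arctan(√0.244) = 26.29°.
φ = 2(45° − 26.29°) = 37.42°.

37.4°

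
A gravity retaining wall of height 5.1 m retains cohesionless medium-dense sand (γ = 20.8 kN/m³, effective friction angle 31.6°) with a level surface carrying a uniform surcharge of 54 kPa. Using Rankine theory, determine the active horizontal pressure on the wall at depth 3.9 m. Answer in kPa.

K_a = (1 − sin φ)/(1 + sin φ) = 0.3123.
σ_v = γz + q = 20.8 × 3.9 + 54 = 135.1 kPa.
σ_h = K_a σ_v = 0.3123 × 135.1 = 42.20 kPa.

42.2 kPa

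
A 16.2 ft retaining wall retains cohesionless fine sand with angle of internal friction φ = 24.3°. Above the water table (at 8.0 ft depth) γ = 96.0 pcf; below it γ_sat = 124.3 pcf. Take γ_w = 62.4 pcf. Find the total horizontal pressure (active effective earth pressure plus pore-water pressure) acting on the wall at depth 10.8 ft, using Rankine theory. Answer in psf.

567 psf

K_a = (1 − sin φ)/(1 + sin φ) = 0.4169.
γ' = 124.3 − 62.4 = 61.90 pcf.
Effective vertical stress at 10.8 ft: σ'_v = 96.0×8.0 + 61.90×2.80 = 941.3 psf.
σ'_h = K_a σ'_v = 0.4169 × 941.3 = 392.5 psf; u = γ_w × 2.80 = 174.7 psf.
Total σ_h = 392.5 + 174.7 = 567.2 psf.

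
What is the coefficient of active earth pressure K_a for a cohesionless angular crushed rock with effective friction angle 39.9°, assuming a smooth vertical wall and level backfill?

0.218

K_a = (1 − sin φ)/(1 + sin φ) = (1 − sin 39.9°)/(1 + sin 39.9°) = 0.2184.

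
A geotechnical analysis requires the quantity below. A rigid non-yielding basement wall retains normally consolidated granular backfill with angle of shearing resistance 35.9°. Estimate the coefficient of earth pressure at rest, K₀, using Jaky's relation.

K₀ = 1 − sin φ' = 1 − sin 35.9° = 0.4136.

0.414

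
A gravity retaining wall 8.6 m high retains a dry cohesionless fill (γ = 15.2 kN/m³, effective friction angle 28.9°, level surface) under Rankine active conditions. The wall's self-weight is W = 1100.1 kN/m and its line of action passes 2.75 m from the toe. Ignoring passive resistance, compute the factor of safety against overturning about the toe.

5.39

K_a = tan²(45° − 28.9°/2) = 0.3484.
P_a = ½K_aγH² = 0.5×0.3484×15.2×8.6² = 195.8 kN/m, acting at H/3 = 2.867 m above the base.
Overturning moment M_o = P_a × H/3 = 195.8 × 2.867 = 561.3.
Resisting moment M_r = W × 2.75 = 1100.1 × 2.75 = 3025.
FS_overturning = M_r/M_o = 3025/561.3 = 5.389.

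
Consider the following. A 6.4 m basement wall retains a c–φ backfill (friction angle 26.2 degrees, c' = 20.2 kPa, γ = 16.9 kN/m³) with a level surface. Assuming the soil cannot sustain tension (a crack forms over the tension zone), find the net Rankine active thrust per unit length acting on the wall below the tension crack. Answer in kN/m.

21.4 kN/m

K_a = 0.3874; √K_a = 0.6224.
Tension-crack depth z_c = 2c/(γ√K_a) = 2×20.2/(16.9×0.6224) = 3.841 m.
σ_a at base = K_a γ H − 2c√K_a = 0.3874×16.9×6.4 − 2×20.2×0.6224 = 16.76 kPa.
P_a = ½ × 16.76 × (H − z_c) = 0.5×16.76×2.559 = 21.45 kN/m.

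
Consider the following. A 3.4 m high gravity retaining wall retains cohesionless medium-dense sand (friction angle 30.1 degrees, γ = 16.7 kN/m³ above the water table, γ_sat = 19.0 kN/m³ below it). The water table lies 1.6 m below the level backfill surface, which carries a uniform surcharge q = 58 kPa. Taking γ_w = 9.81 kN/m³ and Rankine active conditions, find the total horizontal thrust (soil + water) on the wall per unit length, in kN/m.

109 kN/m

K_a = tan²(45° − φ/2) = 0.3320.
γ' = 19.0 − 9.81 = 9.190 kN/m³. h₂ = H − d_w = 1.8 m.
σ'_h: at surface K_a·q = 19.26; at WT K_a(q+γd_w) = 28.13; at base K_a(q+γd_w+γ'h₂) = 33.62 kPa.
P₁ = ½(19.26+28.13)×1.6 = 37.91; P₂ = ½(28.13+33.62)×1.8 = 55.57; P_w = ½γ_w h₂² = 15.89.
Total = 37.91+55.57+15.89 = 109.4 kN/m.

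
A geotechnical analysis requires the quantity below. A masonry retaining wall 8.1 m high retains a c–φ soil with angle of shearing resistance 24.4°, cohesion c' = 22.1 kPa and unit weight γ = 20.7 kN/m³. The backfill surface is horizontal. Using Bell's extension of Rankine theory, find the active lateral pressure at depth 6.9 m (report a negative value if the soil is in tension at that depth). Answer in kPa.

30.8 kPa

K_a = (1 − sin φ)/(1 + sin φ) = 0.4153.
σ_a = K_a γ z − 2c√K_a = 0.4153×20.7×6.9 − 2×22.1×0.6445 = 30.84 kPa.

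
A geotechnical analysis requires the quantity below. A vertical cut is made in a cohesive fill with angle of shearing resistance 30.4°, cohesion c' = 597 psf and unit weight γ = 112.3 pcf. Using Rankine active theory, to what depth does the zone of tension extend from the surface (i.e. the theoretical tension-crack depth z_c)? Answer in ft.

K_a = tan²(45° − 30.4°/2) = 0.3280; √K_a = 0.5727.
The active pressure is zero where K_a γ z = 2c√K_a, so z_c = 2c/(γ√K_a) = 2×597/(112.3×0.5727) = 18.56 ft.

18.6 ft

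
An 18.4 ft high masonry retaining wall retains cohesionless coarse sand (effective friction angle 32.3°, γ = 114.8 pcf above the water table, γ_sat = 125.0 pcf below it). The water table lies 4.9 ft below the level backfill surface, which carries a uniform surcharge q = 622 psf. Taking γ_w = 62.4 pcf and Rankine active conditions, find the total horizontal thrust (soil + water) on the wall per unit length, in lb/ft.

13600 lb/ft

K_a = tan²(45° − φ/2) = 0.3035.
γ' = 125.0 − 62.4 = 62.60 pcf. h₂ = H − d_w = 13.5 ft.
σ'_h: at surface K_a·q = 188.8; at WT K_a(q+γd_w) = 359.5; at base K_a(q+γd_w+γ'h₂) = 616.0 psf.
P₁ = ½(188.8+359.5)×4.9 = 1343; P₂ = ½(359.5+616.0)×13.5 = 6584; P_w = ½γ_w h₂² = 5686.
Total = 1343+6584+5686 = 13610 lb/ft.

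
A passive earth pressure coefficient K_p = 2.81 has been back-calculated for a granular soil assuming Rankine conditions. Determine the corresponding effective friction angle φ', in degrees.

28.4°

K_p = (1+sin φ)/(1−sin φ) ⇒ sin φ = (K_p − 1)/(K_p + 1) = 0.4751.
φ = arcsin(0.4751) = 28.36°.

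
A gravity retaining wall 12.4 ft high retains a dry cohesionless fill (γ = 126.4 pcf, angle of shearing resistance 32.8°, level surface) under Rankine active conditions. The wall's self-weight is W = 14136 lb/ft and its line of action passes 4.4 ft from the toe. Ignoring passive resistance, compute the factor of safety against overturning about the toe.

K_a = tan²(45° − 32.8°/2) = 0.2973.
P_a = ½K_aγH² = 0.5×0.2973×126.4×12.4² = 2889 lb/ft, acting at H/3 = 4.133 ft above the base.
Overturning moment M_o = P_a × H/3 = 2889 × 4.133 = 11940.
Resisting moment M_r = W × 4.4 = 14136 × 4.4 = 62200.
FS_overturning = M_r/M_o = 62200/11940 = 5.209.

5.21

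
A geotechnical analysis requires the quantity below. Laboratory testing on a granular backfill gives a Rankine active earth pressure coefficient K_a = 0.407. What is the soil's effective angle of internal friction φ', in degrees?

24.9°

K_a = tan²(45° − φ/2) ⇒ 45° − φ/2 = arctan(√0.407) = 32.54°.
φ = 2(45° − 32.54°) = 24.93°.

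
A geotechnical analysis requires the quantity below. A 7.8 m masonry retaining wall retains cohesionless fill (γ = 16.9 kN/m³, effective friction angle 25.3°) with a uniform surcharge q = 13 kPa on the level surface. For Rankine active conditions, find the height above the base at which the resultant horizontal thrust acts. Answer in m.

2.81 m

K_a = 0.4012.
Triangular part P₁ = ½K_aγH² = 206.3 at H/3 = 2.600 m; rectangular part P₂ = K_a q H = 40.68 at H/2 = 3.900 m.
ȳ = (P₁·2.600 + P₂·3.900)/(P₁+P₂) = 2.814 m.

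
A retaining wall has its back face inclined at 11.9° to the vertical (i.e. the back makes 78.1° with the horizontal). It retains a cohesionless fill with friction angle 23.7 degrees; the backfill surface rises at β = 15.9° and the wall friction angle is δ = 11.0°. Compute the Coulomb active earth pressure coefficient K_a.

0.653

K_a = sin²(α+φ) / [sin²α · sin(α−δ) · (1 + √{sin(φ+δ)sin(φ−β) / (sin(α−δ)sin(α+β))})²].
With α = 78.1°, φ = 23.7°, δ = 11.0°, β = 15.9°: K_a = 0.6529.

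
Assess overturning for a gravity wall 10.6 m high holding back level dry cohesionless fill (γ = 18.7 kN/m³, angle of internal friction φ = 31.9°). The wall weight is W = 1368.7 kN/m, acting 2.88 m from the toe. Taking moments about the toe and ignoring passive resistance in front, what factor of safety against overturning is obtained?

3.44

K_a = tan²(45° − 31.9°/2) = 0.3085.
P_a = ½K_aγH² = 0.5×0.3085×18.7×10.6² = 324.1 kN/m, acting at H/3 = 3.533 m above the base.
Overturning moment M_o = P_a × H/3 = 324.1 × 3.533 = 1145.
Resisting moment M_r = W × 2.88 = 1368.7 × 2.88 = 3942.
FS_overturning = M_r/M_o = 3942/1145 = 3.442.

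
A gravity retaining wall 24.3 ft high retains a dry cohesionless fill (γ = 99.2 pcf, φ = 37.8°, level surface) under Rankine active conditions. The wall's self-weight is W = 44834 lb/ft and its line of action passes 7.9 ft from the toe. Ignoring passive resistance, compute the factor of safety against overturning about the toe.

K_a = tan²(45° − 37.8°/2) = 0.2400.
P_a = ½K_aγH² = 0.5×0.2400×99.2×24.3² = 7029 lb/ft, acting at H/3 = 8.100 ft above the base.
Overturning moment M_o = P_a × H/3 = 7029 × 8.100 = 56940.
Resisting moment M_r = W × 7.9 = 44834 × 7.9 = 354200.
FS_overturning = M_r/M_o = 354200/56940 = 6.221.

6.22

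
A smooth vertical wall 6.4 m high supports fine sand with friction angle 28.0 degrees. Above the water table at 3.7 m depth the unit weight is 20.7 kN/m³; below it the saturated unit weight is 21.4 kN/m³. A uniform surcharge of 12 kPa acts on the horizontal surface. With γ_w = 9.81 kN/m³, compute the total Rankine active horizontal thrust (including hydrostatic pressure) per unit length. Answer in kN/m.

205 kN/m

K_a = tan²(45° − φ/2) = 0.3610.
γ' = 21.4 − 9.81 = 11.59 kN/m³. h₂ = H − d_w = 2.7 m.
σ'_h: at surface K_a·q = 4.332; at WT K_a(q+γd_w) = 31.98; at base K_a(q+γd_w+γ'h₂) = 43.28 kPa.
P₁ = ½(4.332+31.98)×3.7 = 67.19; P₂ = ½(31.98+43.28)×2.7 = 101.6; P_w = ½γ_w h₂² = 35.76.
Total = 67.19+101.6+35.76 = 204.6 kN/m.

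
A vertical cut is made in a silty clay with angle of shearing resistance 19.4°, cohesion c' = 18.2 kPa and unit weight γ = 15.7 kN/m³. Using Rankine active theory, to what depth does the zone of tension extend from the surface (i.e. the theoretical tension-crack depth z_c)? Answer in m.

3.27 m

K_a = tan²(45° − 19.4°/2) = 0.5013; √K_a = 0.7080.
The active pressure is zero where K_a γ z = 2c√K_a, so z_c = 2c/(γ√K_a) = 2×18.2/(15.7×0.7080) = 3.274 m.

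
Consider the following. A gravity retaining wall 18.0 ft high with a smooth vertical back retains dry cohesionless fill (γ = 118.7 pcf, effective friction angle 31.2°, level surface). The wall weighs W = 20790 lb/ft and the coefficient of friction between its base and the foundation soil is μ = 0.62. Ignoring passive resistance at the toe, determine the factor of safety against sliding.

2.11

K_a = tan²(45° − 31.2°/2) = 0.3175.
P_a = ½K_aγH² = 0.5×0.3175×118.7×18.0² = 6105 lb/ft, acting at H/3 = 6.000 ft above the base.
FS_sliding = μW / P_a = 0.62×20790 / 6105 = 2.111.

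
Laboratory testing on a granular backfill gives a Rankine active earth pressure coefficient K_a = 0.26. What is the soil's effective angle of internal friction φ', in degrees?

K_a = tan²(45° − φ/2) ⇒ 45° − φ/2 = arctan(√0.26) = 27.02°.
φ = 2(45° − 27.02°) = 35.97°.

36.0°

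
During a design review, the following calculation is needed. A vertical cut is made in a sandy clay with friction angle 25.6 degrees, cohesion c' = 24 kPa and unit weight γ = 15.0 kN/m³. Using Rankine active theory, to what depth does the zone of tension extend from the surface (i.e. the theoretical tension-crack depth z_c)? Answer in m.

K_a = tan²(45° − 25.6°/2) = 0.3966; √K_a = 0.6297.
The active pressure is zero where K_a γ z = 2c√K_a, so z_c = 2c/(γ√K_a) = 2×24/(15.0×0.6297) = 5.082 m.

5.08 m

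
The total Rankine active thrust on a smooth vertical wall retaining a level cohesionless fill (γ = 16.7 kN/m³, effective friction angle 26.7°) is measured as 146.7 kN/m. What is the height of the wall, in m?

6.80 m

K_a = 0.3800. P_a = ½ K_a γ H² ⇒ H = √(2P_a/(K_a γ)).
H = √(2×146.7/(0.3800×16.7)) = 6.800 m.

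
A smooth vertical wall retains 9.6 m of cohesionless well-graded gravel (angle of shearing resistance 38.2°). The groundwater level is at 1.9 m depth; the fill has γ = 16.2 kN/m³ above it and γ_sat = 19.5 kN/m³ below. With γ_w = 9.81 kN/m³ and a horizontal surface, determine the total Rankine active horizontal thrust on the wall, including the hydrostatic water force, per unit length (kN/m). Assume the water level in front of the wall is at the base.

K_a = tan²(45° − φ/2) = 0.2358.
γ' = 19.5 − 9.81 = 9.690 kN/m³. Depth below WT = 7.7 m.
σ'_h at WT = K_a γ d_w = 7.257 kPa; at base = 7.257 + K_a γ' × 7.7 = 24.85 kPa.
P₁ (0–1.9 m) = ½×7.257×1.9 = 6.895. P₂ (1.9–9.6 m) = ½(7.257+24.85)×7.7 = 123.6.
P_w = ½ γ_w h₂² = 0.5×9.81×7.7² = 290.8. Total = 6.895+123.6+290.8 = 421.3 kN/m.

421 kN/m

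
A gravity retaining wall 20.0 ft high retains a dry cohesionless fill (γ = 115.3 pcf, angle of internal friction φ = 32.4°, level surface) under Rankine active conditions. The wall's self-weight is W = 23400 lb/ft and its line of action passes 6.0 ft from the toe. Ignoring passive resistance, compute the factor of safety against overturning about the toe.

K_a = tan²(45° − 32.4°/2) = 0.3022.
P_a = ½K_aγH² = 0.5×0.3022×115.3×20.0² = 6969 lb/ft, acting at H/3 = 6.667 ft above the base.
Overturning moment M_o = P_a × H/3 = 6969 × 6.667 = 46460.
Resisting moment M_r = W × 6.0 = 23400 × 6.0 = 140400.
FS_overturning = M_r/M_o = 140400/46460 = 3.022.

3.02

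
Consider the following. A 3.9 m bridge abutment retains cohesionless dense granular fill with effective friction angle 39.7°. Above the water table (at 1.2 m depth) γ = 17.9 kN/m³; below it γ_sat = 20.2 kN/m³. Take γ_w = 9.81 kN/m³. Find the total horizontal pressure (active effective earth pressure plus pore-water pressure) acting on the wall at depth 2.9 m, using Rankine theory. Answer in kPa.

25.3 kPa

K_a = (1 − sin φ)/(1 + sin φ) = 0.2204.
γ' = 20.2 − 9.81 = 10.39 kN/m³.
Effective vertical stress at 2.9 m: σ'_v = 17.9×1.2 + 10.39×1.70 = 39.14 kPa.
σ'_h = K_a σ'_v = 0.2204 × 39.14 = 8.628 kPa; u = γ_w × 1.70 = 16.68 kPa.
Total σ_h = 8.628 + 16.68 = 25.31 kPa.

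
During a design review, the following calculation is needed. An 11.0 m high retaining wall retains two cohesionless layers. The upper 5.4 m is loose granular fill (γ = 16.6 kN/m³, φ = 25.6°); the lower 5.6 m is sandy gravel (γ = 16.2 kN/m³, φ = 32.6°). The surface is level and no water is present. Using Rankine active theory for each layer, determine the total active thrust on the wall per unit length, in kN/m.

323 kN/m

K_a1 = tan²(45°−25.6°/2) = 0.3966; K_a2 = tan²(45°−32.6°/2) = 0.2997.
Layer 1: σ at base = K_a1 γ₁ h₁ = 35.55 kPa; P₁ = ½×35.55×5.4 = 95.98.
Layer 2: σ_v at top = γ₁h₁ = 89.64; σ_h top = K_a2×89.64 = 26.87; σ_h base = K_a2×(89.64+16.2×5.6) = 54.06.
P₂ = ½(26.87+54.06)×5.6 = 226.6. Total P_a = 95.98+226.6 = 322.6 kN/m.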